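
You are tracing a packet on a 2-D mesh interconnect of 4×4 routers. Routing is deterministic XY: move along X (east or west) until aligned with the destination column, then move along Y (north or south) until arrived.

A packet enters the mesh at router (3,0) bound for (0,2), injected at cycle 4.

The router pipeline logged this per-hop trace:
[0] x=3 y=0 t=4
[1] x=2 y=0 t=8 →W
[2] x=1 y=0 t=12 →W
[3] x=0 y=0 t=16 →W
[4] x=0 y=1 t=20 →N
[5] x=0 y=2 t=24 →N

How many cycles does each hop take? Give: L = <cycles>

Between hops 0 and 1 the cycle counter advances 8 − 4 = 4.
That increment is L by definition: L = 4.

L = 4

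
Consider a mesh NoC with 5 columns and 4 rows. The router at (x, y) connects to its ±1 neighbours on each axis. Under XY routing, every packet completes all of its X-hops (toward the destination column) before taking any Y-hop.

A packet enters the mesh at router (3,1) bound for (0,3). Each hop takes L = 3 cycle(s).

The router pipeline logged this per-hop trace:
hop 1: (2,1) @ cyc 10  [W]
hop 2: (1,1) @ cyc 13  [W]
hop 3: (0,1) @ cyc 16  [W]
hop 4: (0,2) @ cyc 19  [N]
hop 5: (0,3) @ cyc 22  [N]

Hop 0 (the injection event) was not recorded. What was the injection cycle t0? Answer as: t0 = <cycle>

At hop 1 the cycle is 10; in general cyc_k = t0 + kL.
Subtract one hop: t0 = 10 − 3 = 7.

t0 = 7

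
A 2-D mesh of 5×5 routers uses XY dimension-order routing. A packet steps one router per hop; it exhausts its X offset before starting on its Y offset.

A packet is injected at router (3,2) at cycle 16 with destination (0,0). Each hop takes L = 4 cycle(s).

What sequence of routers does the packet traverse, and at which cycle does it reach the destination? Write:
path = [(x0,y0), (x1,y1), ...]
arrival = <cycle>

t=16: at (3,2)
t=20: at (2,2) after W
t=24: at (1,2) after W
t=28: at (0,2) after W
t=32: at (0,1) after S
t=36: at (0,0) after S

path = [(3,2), (2,2), (1,2), (0,2), (0,1), (0,0)]
arrival = 36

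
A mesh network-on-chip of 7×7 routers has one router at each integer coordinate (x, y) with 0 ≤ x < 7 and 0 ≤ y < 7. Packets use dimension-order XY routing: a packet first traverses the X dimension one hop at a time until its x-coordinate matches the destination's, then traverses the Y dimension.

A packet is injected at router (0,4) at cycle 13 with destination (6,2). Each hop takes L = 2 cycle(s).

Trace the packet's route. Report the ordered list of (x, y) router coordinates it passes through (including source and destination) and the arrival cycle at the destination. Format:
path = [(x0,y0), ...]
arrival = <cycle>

path = [(0,4), (1,4), (2,4), (3,4), (4,4), (5,4), (6,4), (6,3), (6,2)]
arrival = 29

#0 — 0,4 | c13
#1 — 1,4 | c15 | E
#2 — 2,4 | c17 | E
#3 — 3,4 | c19 | E
#4 — 4,4 | c21 | E
#5 — 5,4 | c23 | E
#6 — 6,4 | c25 | E
#7 — 6,3 | c27 | S
#8 — 6,2 | c29 | S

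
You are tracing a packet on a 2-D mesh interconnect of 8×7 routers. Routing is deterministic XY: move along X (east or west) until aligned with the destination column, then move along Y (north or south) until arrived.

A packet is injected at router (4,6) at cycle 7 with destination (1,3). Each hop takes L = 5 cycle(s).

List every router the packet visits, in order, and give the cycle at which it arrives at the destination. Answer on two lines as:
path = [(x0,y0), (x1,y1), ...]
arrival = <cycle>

path = [(4,6), (3,6), (2,6), (1,6), (1,5), (1,4), (1,3)]
arrival = 37

t=7: at (4,6)
t=12: at (3,6) after W
t=17: at (2,6) after W
t=22: at (1,6) after W
t=27: at (1,5) after S
t=32: at (1,4) after S
t=37: at (1,3) after S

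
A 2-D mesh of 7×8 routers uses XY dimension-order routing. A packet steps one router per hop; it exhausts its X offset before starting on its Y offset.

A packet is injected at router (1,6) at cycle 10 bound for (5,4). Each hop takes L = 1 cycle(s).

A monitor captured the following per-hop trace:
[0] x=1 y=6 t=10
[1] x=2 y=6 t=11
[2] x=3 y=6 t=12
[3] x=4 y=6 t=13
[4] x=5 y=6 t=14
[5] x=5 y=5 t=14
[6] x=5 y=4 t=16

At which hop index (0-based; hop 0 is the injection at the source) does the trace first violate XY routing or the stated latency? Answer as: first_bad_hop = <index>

[1] (+1,+0) / 1c ⇒ ok
[2] (+1,+0) / 1c ⇒ ok
[3] (+1,+0) / 1c ⇒ ok
[4] (+1,+0) / 1c ⇒ ok
[5] (+0,-1) / 0c ⇒ BAD: Δcyc=0≠L

first_bad_hop = 5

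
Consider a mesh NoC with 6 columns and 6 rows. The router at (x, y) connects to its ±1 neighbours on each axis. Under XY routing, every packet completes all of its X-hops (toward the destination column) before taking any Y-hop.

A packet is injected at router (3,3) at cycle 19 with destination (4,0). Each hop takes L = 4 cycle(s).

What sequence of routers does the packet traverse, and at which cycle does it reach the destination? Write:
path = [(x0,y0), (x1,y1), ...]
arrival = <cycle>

#0 — 3,3 | c19
#1 — 4,3 | c23 | E
#2 — 4,2 | c27 | S
#3 — 4,1 | c31 | S
#4 — 4,0 | c35 | S

path = [(3,3), (4,3), (4,2), (4,1), (4,0)]
arrival = 35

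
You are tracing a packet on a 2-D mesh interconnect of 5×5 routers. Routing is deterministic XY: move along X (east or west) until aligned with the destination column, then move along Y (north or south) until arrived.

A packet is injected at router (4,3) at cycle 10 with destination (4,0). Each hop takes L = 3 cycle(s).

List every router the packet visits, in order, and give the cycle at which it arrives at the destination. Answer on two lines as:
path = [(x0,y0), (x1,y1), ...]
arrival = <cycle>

[0] x=4 y=3 t=10
[1] x=4 y=2 t=13 →S
[2] x=4 y=1 t=16 →S
[3] x=4 y=0 t=19 →S

path = [(4,3), (4,2), (4,1), (4,0)]
arrival = 19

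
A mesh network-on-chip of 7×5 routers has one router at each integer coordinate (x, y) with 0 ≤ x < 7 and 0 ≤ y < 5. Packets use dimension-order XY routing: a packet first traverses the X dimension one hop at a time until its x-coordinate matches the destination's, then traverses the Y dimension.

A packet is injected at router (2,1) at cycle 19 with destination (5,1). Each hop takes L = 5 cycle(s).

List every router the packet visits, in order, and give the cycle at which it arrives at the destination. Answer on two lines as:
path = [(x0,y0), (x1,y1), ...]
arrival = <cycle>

t=19: at (2,1)
t=24: at (3,1) after E
t=29: at (4,1) after E
t=34: at (5,1) after E

path = [(2,1), (3,1), (4,1), (5,1)]
arrival = 34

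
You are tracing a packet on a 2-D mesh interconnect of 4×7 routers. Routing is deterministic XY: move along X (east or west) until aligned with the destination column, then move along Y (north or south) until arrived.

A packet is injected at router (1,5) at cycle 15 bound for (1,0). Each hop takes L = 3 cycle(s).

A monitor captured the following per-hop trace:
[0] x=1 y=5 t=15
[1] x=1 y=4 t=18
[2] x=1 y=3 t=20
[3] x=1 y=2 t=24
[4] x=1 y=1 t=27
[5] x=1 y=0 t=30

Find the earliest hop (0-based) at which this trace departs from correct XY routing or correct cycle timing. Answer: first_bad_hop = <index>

hop 1: step (+0,-1), +3 cyc — ok
hop 2: step (+0,-1), +2 cyc — BAD: Δcyc=2≠L

first_bad_hop = 2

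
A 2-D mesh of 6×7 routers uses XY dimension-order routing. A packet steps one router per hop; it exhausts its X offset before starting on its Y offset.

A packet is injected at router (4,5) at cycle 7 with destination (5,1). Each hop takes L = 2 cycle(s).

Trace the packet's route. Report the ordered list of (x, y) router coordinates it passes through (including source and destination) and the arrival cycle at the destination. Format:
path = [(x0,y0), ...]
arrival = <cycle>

path = [(4,5), (5,5), (5,4), (5,3), (5,2), (5,1)]
arrival = 17

  0. router=(4,5) cycle=7 (inject)
  1. router=(5,5) cycle=9 dir=E
  2. router=(5,4) cycle=11 dir=S
  3. router=(5,3) cycle=13 dir=S
  4. router=(5,2) cycle=15 dir=S
  5. router=(5,1) cycle=17 dir=S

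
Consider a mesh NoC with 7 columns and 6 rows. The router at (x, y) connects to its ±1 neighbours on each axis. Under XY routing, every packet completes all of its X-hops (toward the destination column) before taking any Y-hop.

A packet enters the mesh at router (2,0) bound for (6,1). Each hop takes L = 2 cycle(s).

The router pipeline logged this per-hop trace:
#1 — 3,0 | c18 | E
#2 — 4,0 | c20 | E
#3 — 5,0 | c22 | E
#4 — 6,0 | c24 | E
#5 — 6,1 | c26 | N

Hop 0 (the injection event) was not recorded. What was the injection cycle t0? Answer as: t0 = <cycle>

cyc[1] = 18 and cyc[k] = t0 + k·L for every k.
Therefore t0 = 18 − L = 16.

t0 = 16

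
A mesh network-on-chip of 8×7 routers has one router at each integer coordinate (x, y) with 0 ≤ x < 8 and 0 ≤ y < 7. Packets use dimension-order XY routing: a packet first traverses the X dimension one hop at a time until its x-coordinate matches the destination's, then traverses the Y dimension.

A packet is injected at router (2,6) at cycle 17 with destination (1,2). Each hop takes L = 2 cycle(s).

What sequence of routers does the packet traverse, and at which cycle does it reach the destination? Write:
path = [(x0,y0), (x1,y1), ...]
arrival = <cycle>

path = [(2,6), (1,6), (1,5), (1,4), (1,3), (1,2)]
arrival = 27

#0 — 2,6 | c17
#1 — 1,6 | c19 | W
#2 — 1,5 | c21 | S
#3 — 1,4 | c23 | S
#4 — 1,3 | c25 | S
#5 — 1,2 | c27 | S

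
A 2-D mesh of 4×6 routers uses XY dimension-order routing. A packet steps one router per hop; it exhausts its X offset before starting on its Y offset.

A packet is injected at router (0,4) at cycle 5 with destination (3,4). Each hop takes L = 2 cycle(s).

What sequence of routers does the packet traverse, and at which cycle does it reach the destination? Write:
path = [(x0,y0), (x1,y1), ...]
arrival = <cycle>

  0. router=(0,4) cycle=5 (inject)
  1. router=(1,4) cycle=7 dir=E
  2. router=(2,4) cycle=9 dir=E
  3. router=(3,4) cycle=11 dir=E

path = [(0,4), (1,4), (2,4), (3,4)]
arrival = 11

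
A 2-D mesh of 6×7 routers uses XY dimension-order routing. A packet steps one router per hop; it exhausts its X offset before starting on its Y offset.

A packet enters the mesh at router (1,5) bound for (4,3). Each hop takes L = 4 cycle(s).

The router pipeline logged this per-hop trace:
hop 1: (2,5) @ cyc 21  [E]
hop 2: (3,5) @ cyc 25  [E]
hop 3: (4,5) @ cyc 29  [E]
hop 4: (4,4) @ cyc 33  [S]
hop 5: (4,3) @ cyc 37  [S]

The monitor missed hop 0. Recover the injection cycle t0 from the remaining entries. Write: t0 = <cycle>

The first recorded entry is hop 1 at cycle 21.
So t0 = 21 − 1·4 = 17.

t0 = 17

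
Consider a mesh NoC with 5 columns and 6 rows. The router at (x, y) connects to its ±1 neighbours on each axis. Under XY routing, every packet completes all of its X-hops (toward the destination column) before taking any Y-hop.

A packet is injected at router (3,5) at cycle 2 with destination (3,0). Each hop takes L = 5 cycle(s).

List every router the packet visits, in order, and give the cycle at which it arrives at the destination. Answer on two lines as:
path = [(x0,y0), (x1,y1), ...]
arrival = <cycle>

path = [(3,5), (3,4), (3,3), (3,2), (3,1), (3,0)]
arrival = 27

src (3,5)  cyc=2
S→(3,4)  cyc=7
S→(3,3)  cyc=12
S→(3,2)  cyc=17
S→(3,1)  cyc=22
S→(3,0)  cyc=27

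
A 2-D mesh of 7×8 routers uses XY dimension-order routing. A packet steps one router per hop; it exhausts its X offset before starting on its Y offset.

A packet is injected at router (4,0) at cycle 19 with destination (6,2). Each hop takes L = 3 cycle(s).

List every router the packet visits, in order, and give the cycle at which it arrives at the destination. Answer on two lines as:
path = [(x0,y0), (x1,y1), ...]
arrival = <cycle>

src (4,0)  cyc=19
E→(5,0)  cyc=22
E→(6,0)  cyc=25
N→(6,1)  cyc=28
N→(6,2)  cyc=31

path = [(4,0), (5,0), (6,0), (6,1), (6,2)]
arrival = 31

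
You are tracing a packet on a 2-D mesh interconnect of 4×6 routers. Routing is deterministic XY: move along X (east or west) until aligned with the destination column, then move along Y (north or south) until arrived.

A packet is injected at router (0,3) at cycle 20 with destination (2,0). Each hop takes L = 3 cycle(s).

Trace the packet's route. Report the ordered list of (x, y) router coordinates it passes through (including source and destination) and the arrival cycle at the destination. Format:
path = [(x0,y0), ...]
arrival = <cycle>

path = [(0,3), (1,3), (2,3), (2,2), (2,1), (2,0)]
arrival = 35

[0] x=0 y=3 t=20
[1] x=1 y=3 t=23 →E
[2] x=2 y=3 t=26 →E
[3] x=2 y=2 t=29 →S
[4] x=2 y=1 t=32 →S
[5] x=2 y=0 t=35 →S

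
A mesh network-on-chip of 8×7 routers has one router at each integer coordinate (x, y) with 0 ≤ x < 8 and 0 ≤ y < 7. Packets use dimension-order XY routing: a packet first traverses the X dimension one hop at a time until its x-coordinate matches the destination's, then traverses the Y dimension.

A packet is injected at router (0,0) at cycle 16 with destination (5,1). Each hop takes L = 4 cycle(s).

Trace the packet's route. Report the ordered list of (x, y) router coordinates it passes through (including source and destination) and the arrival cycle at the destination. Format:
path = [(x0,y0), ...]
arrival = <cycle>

[0] x=0 y=0 t=16
[1] x=1 y=0 t=20 →E
[2] x=2 y=0 t=24 →E
[3] x=3 y=0 t=28 →E
[4] x=4 y=0 t=32 →E
[5] x=5 y=0 t=36 →E
[6] x=5 y=1 t=40 →N

path = [(0,0), (1,0), (2,0), (3,0), (4,0), (5,0), (5,1)]
arrival = 40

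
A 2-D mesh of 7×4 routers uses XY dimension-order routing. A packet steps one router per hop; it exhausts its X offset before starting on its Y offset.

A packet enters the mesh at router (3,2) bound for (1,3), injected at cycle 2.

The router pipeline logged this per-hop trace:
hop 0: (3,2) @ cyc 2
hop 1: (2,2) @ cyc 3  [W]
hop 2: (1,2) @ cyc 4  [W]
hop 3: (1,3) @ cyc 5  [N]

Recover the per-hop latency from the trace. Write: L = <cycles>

cyc[1] − cyc[0] = 3 − 2 = 1.
Per-hop latency L = Δcyc = 1.

L = 1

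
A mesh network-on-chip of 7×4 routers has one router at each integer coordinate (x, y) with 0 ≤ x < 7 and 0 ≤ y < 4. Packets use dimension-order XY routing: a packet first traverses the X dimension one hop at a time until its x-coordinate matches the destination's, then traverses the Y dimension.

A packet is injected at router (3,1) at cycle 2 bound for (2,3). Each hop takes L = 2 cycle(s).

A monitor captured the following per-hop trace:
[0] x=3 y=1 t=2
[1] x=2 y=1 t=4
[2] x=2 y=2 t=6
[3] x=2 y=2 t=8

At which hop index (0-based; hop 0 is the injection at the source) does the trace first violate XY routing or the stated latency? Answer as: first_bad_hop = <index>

check 1→ d=(-1,0) cyc+2: ok
check 2→ d=(0,1) cyc+2: ok
check 3→ d=(0,0) cyc+2: BAD: non-unit step

first_bad_hop = 3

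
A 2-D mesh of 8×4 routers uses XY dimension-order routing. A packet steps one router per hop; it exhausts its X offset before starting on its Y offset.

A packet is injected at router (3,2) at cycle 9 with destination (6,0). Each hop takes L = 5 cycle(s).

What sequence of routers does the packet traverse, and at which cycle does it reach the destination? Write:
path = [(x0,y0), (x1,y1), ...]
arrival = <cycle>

  0. router=(3,2) cycle=9 (inject)
  1. router=(4,2) cycle=14 dir=E
  2. router=(5,2) cycle=19 dir=E
  3. router=(6,2) cycle=24 dir=E
  4. router=(6,1) cycle=29 dir=S
  5. router=(6,0) cycle=34 dir=S

path = [(3,2), (4,2), (5,2), (6,2), (6,1), (6,0)]
arrival = 34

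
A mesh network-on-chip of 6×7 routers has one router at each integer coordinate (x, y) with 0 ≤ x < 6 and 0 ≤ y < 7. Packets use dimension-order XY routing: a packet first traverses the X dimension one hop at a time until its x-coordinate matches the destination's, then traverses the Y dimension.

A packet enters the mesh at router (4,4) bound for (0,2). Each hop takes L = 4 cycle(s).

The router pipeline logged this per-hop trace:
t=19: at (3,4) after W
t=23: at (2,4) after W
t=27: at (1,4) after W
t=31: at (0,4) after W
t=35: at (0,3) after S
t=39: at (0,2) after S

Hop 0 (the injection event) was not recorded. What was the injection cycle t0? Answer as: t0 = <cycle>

Hop 1 reached at cycle 19; hop k is at t0 + k·L.
Therefore t0 = 19 − L = 15.

t0 = 15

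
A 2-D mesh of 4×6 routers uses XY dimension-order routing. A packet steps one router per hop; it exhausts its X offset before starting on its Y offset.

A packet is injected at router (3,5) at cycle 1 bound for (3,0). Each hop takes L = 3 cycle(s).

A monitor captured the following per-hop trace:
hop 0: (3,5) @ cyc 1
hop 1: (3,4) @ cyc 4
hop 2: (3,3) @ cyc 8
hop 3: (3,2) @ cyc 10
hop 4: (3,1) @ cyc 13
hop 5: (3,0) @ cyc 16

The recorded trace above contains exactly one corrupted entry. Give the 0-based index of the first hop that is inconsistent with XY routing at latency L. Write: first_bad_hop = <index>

  1: Δx=+0 Δy=-1 Δt=3 [ok]
  2: Δx=+0 Δy=-1 Δt=4 [BAD: Δcyc=4≠L]

first_bad_hop = 2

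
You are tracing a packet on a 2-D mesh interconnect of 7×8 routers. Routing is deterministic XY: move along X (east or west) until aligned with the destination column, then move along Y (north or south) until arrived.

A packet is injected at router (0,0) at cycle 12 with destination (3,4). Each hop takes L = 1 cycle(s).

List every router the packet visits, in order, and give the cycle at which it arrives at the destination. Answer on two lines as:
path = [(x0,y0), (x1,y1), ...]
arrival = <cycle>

path = [(0,0), (1,0), (2,0), (3,0), (3,1), (3,2), (3,3), (3,4)]
arrival = 19

t=12: at (0,0)
t=13: at (1,0) after E
t=14: at (2,0) after E
t=15: at (3,0) after E
t=16: at (3,1) after N
t=17: at (3,2) after N
t=18: at (3,3) after N
t=19: at (3,4) after N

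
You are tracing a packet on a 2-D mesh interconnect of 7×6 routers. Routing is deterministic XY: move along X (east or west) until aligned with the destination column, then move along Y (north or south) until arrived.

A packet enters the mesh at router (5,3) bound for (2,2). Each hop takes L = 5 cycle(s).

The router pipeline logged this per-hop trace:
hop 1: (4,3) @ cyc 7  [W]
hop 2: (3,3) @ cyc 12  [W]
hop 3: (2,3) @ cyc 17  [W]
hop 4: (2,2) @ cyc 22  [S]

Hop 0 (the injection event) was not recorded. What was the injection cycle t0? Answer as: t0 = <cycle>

t0 = 2

Hop 1 reached at cycle 7; hop k is at t0 + k·L.
t0 = cyc[1] − L = 7 − 5 = 2.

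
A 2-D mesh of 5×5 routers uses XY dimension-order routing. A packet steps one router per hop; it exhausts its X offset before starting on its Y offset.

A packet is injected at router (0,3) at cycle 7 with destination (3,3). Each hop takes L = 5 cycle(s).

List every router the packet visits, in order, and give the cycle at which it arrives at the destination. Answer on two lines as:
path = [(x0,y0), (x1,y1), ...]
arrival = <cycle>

src (0,3)  cyc=7
E→(1,3)  cyc=12
E→(2,3)  cyc=17
E→(3,3)  cyc=22

path = [(0,3), (1,3), (2,3), (3,3)]
arrival = 22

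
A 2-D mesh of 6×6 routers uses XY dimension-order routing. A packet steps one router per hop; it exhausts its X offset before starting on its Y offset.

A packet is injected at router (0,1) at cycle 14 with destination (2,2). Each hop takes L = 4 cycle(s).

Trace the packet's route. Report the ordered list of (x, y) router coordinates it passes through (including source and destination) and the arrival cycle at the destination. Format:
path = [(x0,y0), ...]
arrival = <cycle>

t=14: at (0,1)
t=18: at (1,1) after E
t=22: at (2,1) after E
t=26: at (2,2) after N

path = [(0,1), (1,1), (2,1), (2,2)]
arrival = 26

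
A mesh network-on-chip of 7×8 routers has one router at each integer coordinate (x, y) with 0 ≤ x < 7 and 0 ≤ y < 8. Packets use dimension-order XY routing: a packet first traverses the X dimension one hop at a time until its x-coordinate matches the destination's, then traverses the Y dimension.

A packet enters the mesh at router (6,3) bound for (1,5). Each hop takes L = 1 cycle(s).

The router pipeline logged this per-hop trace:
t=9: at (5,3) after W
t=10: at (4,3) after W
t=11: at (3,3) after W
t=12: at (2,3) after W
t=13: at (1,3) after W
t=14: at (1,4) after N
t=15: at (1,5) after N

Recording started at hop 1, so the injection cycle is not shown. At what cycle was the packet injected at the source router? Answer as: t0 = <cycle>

At hop 1 the cycle is 9; in general cyc_k = t0 + kL.
t0 = cyc[1] − L = 9 − 1 = 8.

t0 = 8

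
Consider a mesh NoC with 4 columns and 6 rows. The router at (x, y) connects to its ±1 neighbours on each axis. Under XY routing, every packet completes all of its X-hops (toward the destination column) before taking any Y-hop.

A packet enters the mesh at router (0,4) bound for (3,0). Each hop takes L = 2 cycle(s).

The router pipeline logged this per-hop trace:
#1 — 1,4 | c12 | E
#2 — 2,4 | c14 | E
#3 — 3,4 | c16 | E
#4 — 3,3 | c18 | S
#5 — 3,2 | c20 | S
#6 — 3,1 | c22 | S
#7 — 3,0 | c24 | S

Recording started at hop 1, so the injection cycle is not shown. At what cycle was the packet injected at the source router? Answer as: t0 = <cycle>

At hop 1 the cycle is 12; in general cyc_k = t0 + kL.
Subtract one hop: t0 = 12 − 2 = 10.

t0 = 10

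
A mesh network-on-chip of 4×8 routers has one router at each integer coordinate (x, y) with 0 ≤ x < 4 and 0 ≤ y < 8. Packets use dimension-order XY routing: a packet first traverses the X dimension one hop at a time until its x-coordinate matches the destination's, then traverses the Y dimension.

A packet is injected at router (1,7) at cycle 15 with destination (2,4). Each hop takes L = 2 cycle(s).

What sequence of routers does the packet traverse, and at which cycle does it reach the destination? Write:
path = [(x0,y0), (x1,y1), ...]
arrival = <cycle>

path = [(1,7), (2,7), (2,6), (2,5), (2,4)]
arrival = 23

src (1,7)  cyc=15
E→(2,7)  cyc=17
S→(2,6)  cyc=19
S→(2,5)  cyc=21
S→(2,4)  cyc=23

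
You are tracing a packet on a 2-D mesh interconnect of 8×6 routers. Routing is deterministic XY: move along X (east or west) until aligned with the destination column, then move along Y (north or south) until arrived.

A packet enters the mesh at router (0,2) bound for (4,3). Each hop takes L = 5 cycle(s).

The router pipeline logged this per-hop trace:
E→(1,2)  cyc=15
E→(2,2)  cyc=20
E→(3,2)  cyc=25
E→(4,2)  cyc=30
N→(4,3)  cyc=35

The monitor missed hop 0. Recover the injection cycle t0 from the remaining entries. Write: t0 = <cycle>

t0 = 10

cyc[1] = 15 and cyc[k] = t0 + k·L for every k.
t0 = cyc[1] − L = 15 − 5 = 10.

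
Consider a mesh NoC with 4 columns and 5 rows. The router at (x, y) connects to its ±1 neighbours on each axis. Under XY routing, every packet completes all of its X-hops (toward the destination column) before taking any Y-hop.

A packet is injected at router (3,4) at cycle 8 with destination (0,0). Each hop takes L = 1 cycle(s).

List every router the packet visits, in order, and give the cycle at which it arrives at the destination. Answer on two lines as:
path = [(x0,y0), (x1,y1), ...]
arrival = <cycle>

t=8: at (3,4)
t=9: at (2,4) after W
t=10: at (1,4) after W
t=11: at (0,4) after W
t=12: at (0,3) after S
t=13: at (0,2) after S
t=14: at (0,1) after S
t=15: at (0,0) after S

path = [(3,4), (2,4), (1,4), (0,4), (0,3), (0,2), (0,1), (0,0)]
arrival = 15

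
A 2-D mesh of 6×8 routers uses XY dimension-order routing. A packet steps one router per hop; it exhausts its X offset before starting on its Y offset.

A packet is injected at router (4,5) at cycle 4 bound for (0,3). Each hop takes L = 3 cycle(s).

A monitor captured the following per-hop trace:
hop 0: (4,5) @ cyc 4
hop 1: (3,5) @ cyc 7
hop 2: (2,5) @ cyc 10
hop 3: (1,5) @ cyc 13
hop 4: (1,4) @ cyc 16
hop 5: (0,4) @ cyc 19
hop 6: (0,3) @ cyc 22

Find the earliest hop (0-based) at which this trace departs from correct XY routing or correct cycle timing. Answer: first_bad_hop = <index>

first_bad_hop = 4

  1: Δx=-1 Δy=+0 Δt=3 [ok]
  2: Δx=-1 Δy=+0 Δt=3 [ok]
  3: Δx=-1 Δy=+0 Δt=3 [ok]
  4: Δx=+0 Δy=-1 Δt=3 [BAD: Y-move but x=1≠0]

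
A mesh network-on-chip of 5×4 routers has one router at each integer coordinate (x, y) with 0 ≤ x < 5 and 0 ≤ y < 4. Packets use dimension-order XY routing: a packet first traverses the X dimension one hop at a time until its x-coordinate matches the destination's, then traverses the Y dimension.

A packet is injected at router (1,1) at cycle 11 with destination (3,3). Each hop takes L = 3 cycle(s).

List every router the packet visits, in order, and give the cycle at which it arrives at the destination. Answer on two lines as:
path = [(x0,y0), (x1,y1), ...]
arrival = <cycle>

[0] x=1 y=1 t=11
[1] x=2 y=1 t=14 →E
[2] x=3 y=1 t=17 →E
[3] x=3 y=2 t=20 →N
[4] x=3 y=3 t=23 →N

path = [(1,1), (2,1), (3,1), (3,2), (3,3)]
arrival = 23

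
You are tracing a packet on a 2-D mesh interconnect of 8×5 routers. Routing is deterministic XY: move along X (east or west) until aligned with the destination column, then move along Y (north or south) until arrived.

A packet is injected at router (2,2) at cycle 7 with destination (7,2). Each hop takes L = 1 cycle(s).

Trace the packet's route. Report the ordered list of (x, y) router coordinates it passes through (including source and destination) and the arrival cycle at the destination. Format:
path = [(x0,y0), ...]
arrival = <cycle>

  0. router=(2,2) cycle=7 (inject)
  1. router=(3,2) cycle=8 dir=E
  2. router=(4,2) cycle=9 dir=E
  3. router=(5,2) cycle=10 dir=E
  4. router=(6,2) cycle=11 dir=E
  5. router=(7,2) cycle=12 dir=E

path = [(2,2), (3,2), (4,2), (5,2), (6,2), (7,2)]
arrival = 12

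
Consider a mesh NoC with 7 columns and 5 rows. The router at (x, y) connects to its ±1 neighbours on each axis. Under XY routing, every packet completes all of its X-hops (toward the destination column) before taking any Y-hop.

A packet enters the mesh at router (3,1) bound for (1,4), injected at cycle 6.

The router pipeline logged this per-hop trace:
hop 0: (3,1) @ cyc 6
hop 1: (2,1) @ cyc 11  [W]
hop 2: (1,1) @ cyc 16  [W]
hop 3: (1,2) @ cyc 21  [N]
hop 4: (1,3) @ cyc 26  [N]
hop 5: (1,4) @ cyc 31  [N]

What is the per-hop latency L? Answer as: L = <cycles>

From hop 0 (6) to hop 1 (11): +5 cycles.
Per-hop latency L = Δcyc = 5.

L = 5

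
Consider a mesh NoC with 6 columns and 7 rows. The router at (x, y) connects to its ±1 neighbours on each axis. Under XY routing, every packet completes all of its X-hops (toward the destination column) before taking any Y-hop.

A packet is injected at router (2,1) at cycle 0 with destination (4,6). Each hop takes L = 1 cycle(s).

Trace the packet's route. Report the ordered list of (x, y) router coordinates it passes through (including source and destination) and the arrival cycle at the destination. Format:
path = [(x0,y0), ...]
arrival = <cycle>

hop 0: (2,1) @ cyc 0
hop 1: (3,1) @ cyc 1  [E]
hop 2: (4,1) @ cyc 2  [E]
hop 3: (4,2) @ cyc 3  [N]
hop 4: (4,3) @ cyc 4  [N]
hop 5: (4,4) @ cyc 5  [N]
hop 6: (4,5) @ cyc 6  [N]
hop 7: (4,6) @ cyc 7  [N]

path = [(2,1), (3,1), (4,1), (4,2), (4,3), (4,4), (4,5), (4,6)]
arrival = 7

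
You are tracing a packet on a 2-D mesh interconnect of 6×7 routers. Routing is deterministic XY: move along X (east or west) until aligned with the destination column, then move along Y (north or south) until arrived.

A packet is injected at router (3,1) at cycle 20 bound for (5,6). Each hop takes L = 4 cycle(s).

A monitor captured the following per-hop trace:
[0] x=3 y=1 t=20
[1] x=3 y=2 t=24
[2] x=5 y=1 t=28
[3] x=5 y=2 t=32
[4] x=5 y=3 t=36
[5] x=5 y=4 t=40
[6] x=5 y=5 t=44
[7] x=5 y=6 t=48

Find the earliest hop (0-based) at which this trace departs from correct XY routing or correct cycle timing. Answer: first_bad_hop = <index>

first_bad_hop = 1

  1: Δx=+0 Δy=+1 Δt=4 [BAD: Y-move but x=3≠5]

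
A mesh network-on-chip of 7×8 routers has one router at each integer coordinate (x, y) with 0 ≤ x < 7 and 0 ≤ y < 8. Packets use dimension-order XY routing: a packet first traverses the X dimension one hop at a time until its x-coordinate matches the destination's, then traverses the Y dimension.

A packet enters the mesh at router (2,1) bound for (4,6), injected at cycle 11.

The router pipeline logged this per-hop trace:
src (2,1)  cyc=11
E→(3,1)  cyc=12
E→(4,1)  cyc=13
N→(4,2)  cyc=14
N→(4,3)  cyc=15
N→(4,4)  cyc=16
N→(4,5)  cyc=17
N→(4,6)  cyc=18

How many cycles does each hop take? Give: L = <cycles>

L = 1

Δcyc across hop 0→1: 12 − 11 = 1.
Each hop adds L, hence L = 1.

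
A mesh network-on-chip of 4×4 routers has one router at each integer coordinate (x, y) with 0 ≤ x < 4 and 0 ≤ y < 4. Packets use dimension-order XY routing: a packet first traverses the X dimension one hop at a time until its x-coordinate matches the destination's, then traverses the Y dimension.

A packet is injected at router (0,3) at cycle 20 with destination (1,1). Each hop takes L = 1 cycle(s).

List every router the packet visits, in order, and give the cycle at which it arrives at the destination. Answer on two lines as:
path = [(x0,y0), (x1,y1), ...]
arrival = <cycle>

path = [(0,3), (1,3), (1,2), (1,1)]
arrival = 23

  0. router=(0,3) cycle=20 (inject)
  1. router=(1,3) cycle=21 dir=E
  2. router=(1,2) cycle=22 dir=S
  3. router=(1,1) cycle=23 dir=S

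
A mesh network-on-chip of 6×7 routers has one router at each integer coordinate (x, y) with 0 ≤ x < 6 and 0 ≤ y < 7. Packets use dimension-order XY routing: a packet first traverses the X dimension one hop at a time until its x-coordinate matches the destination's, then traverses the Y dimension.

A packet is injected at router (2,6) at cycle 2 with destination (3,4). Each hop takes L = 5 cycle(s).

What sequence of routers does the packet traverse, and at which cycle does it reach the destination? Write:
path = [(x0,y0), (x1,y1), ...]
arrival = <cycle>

[0] x=2 y=6 t=2
[1] x=3 y=6 t=7 →E
[2] x=3 y=5 t=12 →S
[3] x=3 y=4 t=17 →S

path = [(2,6), (3,6), (3,5), (3,4)]
arrival = 17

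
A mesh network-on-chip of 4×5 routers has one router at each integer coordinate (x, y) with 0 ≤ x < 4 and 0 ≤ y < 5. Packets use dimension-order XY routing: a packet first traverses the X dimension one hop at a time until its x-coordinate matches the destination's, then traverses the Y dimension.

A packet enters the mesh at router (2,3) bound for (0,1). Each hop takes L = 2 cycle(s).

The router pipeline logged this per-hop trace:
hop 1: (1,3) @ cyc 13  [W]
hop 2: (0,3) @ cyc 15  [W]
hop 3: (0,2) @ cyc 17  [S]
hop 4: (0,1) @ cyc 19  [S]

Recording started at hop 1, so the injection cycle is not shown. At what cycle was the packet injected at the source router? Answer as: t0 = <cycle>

t0 = 11

The first recorded entry is hop 1 at cycle 13.
So t0 = 13 − 1·2 = 11.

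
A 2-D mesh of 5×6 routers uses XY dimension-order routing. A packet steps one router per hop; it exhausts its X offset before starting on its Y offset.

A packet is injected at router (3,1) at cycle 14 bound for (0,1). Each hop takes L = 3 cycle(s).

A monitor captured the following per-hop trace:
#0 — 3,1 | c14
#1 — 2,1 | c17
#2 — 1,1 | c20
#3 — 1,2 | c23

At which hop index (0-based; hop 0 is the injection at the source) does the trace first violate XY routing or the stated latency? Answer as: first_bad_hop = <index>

first_bad_hop = 3

check 1→ d=(-1,0) cyc+3: ok
check 2→ d=(-1,0) cyc+3: ok
check 3→ d=(0,1) cyc+3: BAD: Y-move but x=1≠0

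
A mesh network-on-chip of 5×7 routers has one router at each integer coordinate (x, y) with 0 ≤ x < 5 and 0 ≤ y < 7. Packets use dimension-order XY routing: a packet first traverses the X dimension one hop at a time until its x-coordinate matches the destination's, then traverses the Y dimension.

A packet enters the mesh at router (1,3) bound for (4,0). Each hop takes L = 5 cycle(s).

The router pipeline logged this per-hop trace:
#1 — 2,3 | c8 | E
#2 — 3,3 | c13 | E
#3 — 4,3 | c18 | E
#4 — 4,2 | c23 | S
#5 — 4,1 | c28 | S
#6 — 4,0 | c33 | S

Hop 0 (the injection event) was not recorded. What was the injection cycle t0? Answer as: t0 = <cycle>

cyc[1] = 8 and cyc[k] = t0 + k·L for every k.
t0 = cyc[1] − L = 8 − 5 = 3.

t0 = 3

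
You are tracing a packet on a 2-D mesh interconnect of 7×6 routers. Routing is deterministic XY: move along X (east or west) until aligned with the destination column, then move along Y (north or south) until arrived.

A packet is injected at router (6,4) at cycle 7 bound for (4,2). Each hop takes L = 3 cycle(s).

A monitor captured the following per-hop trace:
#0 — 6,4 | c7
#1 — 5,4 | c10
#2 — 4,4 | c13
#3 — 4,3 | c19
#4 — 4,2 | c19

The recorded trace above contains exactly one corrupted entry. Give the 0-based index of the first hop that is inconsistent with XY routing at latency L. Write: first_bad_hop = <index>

first_bad_hop = 3

  1: Δx=-1 Δy=+0 Δt=3 [ok]
  2: Δx=-1 Δy=+0 Δt=3 [ok]
  3: Δx=+0 Δy=-1 Δt=6 [BAD: Δcyc=6≠L]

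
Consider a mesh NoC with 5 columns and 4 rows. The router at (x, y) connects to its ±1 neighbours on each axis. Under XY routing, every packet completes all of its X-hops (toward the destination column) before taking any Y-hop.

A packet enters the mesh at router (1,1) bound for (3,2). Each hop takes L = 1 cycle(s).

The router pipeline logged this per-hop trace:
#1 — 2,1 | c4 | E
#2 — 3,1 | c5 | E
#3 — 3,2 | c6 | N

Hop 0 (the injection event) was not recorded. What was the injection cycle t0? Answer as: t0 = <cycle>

t0 = 3

At hop 1 the cycle is 4; in general cyc_k = t0 + kL.
t0 = cyc[1] − L = 4 − 1 = 3.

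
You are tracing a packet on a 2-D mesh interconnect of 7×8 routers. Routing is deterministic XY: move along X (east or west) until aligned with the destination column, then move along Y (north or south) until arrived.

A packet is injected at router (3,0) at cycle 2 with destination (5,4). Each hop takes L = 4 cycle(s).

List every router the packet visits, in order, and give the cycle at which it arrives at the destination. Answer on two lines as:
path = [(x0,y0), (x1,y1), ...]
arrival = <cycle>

path = [(3,0), (4,0), (5,0), (5,1), (5,2), (5,3), (5,4)]
arrival = 26

t=2: at (3,0)
t=6: at (4,0) after E
t=10: at (5,0) after E
t=14: at (5,1) after N
t=18: at (5,2) after N
t=22: at (5,3) after N
t=26: at (5,4) after N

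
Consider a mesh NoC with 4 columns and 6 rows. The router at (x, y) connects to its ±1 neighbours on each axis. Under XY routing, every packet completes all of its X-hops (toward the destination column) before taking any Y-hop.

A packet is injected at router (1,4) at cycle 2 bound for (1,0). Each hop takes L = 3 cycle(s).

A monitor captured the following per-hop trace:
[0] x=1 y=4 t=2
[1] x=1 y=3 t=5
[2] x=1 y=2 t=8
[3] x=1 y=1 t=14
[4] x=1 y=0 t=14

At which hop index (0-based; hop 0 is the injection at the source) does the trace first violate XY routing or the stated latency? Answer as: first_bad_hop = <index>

first_bad_hop = 3

  1: Δx=+0 Δy=-1 Δt=3 [ok]
  2: Δx=+0 Δy=-1 Δt=3 [ok]
  3: Δx=+0 Δy=-1 Δt=6 [BAD: Δcyc=6≠L]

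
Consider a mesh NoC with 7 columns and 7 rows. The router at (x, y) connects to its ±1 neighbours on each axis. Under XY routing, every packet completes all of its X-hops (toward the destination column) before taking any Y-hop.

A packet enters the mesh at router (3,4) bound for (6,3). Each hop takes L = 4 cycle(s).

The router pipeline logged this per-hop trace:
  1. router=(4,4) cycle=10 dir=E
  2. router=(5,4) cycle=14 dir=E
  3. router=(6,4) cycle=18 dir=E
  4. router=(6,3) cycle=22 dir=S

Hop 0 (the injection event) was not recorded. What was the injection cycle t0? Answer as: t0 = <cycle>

At hop 1 the cycle is 10; in general cyc_k = t0 + kL.
So t0 = 10 − 1·4 = 6.

t0 = 6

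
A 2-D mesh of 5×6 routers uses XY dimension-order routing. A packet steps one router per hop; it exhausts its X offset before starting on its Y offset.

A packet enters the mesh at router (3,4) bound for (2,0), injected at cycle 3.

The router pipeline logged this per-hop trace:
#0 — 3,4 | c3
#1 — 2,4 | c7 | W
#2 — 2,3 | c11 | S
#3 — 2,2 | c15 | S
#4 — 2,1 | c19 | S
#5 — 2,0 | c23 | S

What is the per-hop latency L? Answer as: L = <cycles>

From hop 0 (3) to hop 1 (7): +4 cycles.
One hop costs L cycles, so L = 4.

L = 4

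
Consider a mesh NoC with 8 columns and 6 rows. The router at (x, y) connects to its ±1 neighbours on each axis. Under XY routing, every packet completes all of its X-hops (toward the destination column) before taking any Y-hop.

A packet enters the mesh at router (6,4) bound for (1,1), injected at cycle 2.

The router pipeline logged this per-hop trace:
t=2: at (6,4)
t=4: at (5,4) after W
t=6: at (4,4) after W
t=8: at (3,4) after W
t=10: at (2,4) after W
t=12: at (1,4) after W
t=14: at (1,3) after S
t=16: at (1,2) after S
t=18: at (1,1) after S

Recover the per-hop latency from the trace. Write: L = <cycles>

L = 2

Δcyc across hop 0→1: 4 − 2 = 2.
One hop costs L cycles, so L = 2.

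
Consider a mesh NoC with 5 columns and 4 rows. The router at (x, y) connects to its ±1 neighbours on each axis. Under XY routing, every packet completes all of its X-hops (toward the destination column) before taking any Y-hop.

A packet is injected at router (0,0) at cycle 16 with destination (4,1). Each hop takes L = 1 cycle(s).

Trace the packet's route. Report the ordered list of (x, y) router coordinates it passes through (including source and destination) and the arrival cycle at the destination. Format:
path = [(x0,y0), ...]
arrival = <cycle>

src (0,0)  cyc=16
E→(1,0)  cyc=17
E→(2,0)  cyc=18
E→(3,0)  cyc=19
E→(4,0)  cyc=20
N→(4,1)  cyc=21

path = [(0,0), (1,0), (2,0), (3,0), (4,0), (4,1)]
arrival = 21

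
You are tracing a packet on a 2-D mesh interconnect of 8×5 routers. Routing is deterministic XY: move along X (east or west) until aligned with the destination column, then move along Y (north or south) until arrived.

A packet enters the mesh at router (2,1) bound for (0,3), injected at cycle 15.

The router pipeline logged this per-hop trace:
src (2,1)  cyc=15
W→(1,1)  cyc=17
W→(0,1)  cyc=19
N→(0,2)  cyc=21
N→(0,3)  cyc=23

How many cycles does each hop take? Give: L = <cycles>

L = 2

Between hops 0 and 1 the cycle counter advances 17 − 15 = 2.
That increment is L by definition: L = 2.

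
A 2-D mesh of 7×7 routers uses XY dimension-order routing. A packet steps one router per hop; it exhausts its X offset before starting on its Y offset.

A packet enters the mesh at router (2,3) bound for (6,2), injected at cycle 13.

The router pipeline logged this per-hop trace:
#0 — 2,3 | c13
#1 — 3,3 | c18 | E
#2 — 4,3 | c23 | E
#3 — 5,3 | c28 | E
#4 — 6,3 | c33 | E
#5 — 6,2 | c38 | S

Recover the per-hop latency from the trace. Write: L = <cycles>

L = 5

Between hops 0 and 1 the cycle counter advances 18 − 13 = 5.
One hop costs L cycles, so L = 5.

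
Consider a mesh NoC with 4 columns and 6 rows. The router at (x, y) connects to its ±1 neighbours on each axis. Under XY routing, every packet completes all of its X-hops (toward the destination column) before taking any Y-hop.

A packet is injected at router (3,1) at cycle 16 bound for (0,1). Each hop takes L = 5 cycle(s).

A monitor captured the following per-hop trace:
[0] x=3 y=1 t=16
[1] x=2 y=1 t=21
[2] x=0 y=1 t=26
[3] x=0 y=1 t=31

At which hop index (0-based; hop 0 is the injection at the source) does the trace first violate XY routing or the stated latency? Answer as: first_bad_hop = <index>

first_bad_hop = 2

hop 1: step (-1,+0), +5 cyc — ok
hop 2: step (-2,+0), +5 cyc — BAD: non-unit step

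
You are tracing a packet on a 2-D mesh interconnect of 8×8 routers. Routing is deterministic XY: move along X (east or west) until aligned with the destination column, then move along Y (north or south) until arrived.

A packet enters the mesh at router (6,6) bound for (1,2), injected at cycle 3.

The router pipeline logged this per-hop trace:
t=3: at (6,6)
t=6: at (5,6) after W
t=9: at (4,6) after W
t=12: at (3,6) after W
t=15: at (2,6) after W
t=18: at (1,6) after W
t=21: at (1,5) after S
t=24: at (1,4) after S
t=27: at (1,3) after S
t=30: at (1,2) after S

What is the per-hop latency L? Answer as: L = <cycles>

From hop 0 (3) to hop 1 (6): +3 cycles.
One hop costs L cycles, so L = 3.

L = 3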